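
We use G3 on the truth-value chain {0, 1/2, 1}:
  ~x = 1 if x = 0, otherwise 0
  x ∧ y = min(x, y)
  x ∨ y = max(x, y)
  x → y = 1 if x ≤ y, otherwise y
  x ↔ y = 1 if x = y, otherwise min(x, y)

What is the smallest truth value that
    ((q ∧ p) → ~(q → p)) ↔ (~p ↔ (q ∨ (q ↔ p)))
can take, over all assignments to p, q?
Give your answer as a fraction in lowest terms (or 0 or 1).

1/2

Take p = 0, q = 1/2:
q ∧ p = 1/2 ∧ 0 = 0
q → p = 1/2 → 0 = 0
~(q → p) = ~0 = 1
(q ∧ p) → ~(q → p) = 0 → 1 = 1
~p = ~0 = 1
q ↔ p = 1/2 ↔ 0 = 0
q ∨ (q ↔ p) = 1/2 ∨ 0 = 1/2
~p ↔ (q ∨ (q ↔ p)) = 1 ↔ 1/2 = 1/2
((q ∧ p) → ~(q → p)) ↔ (~p ↔ (q ∨ (q ↔ p))) = 1 ↔ 1/2 = 1/2
No assignment yields a value below 1/2, so this is the minimum.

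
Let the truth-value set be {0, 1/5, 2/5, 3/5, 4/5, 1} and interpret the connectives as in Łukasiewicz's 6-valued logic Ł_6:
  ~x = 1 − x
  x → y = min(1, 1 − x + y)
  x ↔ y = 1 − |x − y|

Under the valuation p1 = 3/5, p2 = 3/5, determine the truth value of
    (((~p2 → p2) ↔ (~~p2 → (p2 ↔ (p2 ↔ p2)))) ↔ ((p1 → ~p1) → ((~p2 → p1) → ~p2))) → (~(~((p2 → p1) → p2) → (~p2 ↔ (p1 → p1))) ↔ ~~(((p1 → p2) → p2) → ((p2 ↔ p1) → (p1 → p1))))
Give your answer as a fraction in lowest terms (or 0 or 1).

2/5

~p2 = ~3/5 = 2/5
~p2 → p2 = 2/5 → 3/5 = 1
~p2 = ~3/5 = 2/5
~~p2 = ~2/5 = 3/5
p2 ↔ p2 = 3/5 ↔ 3/5 = 1
p2 ↔ (p2 ↔ p2) = 3/5 ↔ 1 = 3/5
~~p2 → (p2 ↔ (p2 ↔ p2)) = 3/5 → 3/5 = 1
(~p2 → p2) ↔ (~~p2 → (p2 ↔ (p2 ↔ p2))) = 1 ↔ 1 = 1
~p1 = ~3/5 = 2/5
p1 → ~p1 = 3/5 → 2/5 = 4/5
~p2 = ~3/5 = 2/5
~p2 → p1 = 2/5 → 3/5 = 1
~p2 = ~3/5 = 2/5
(~p2 → p1) → ~p2 = 1 → 2/5 = 2/5
(p1 → ~p1) → ((~p2 → p1) → ~p2) = 4/5 → 2/5 = 3/5
((~p2 → p2) ↔ (~~p2 → (p2 ↔ (p2 ↔ p2)))) ↔ ((p1 → ~p1) → ((~p2 → p1) → ~p2)) = 1 ↔ 3/5 = 3/5
p2 → p1 = 3/5 → 3/5 = 1
(p2 → p1) → p2 = 1 → 3/5 = 3/5
~((p2 → p1) → p2) = ~3/5 = 2/5
~p2 = ~3/5 = 2/5
p1 → p1 = 3/5 → 3/5 = 1
~p2 ↔ (p1 → p1) = 2/5 ↔ 1 = 2/5
~((p2 → p1) → p2) → (~p2 ↔ (p1 → p1)) = 2/5 → 2/5 = 1
~(~((p2 → p1) → p2) → (~p2 ↔ (p1 → p1))) = ~1 = 0
p1 → p2 = 3/5 → 3/5 = 1
(p1 → p2) → p2 = 1 → 3/5 = 3/5
p2 ↔ p1 = 3/5 ↔ 3/5 = 1
p1 → p1 = 3/5 → 3/5 = 1
(p2 ↔ p1) → (p1 → p1) = 1 → 1 = 1
((p1 → p2) → p2) → ((p2 ↔ p1) → (p1 → p1)) = 3/5 → 1 = 1
~(((p1 → p2) → p2) → ((p2 ↔ p1) → (p1 → p1))) = ~1 = 0
~~(((p1 → p2) → p2) → ((p2 ↔ p1) → (p1 → p1))) = ~0 = 1
~(~((p2 → p1) → p2) → (~p2 ↔ (p1 → p1))) ↔ ~~(((p1 → p2) → p2) → ((p2 ↔ p1) → (p1 → p1))) = 0 ↔ 1 = 0
(((~p2 → p2) ↔ (~~p2 → (p2 ↔ (p2 ↔ p2)))) ↔ ((p1 → ~p1) → ((~p2 → p1) → ~p2))) → (~(~((p2 → p1) → p2) → (~p2 ↔ (p1 → p1))) ↔ ~~(((p1 → p2) → p2) → ((p2 ↔ p1) → (p1 → p1)))) = 3/5 → 0 = 2/5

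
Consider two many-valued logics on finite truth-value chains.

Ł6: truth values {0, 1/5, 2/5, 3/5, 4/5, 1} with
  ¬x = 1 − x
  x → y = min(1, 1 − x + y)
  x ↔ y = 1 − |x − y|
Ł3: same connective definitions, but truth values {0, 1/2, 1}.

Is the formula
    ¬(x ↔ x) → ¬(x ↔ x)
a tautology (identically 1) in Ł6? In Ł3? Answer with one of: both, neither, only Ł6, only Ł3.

In Ł6: every assignment gives 1 — tautology.
In Ł3: every assignment gives 1 — tautology.

both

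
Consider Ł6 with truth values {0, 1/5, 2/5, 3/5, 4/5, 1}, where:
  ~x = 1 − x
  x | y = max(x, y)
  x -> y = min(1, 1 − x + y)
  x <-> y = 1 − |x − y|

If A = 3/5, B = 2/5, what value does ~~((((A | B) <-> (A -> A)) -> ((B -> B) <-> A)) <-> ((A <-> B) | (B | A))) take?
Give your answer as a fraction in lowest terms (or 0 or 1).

4/5

A | B = 3/5 | 2/5 = 3/5
A -> A = 3/5 -> 3/5 = 1
(A | B) <-> (A -> A) = 3/5 <-> 1 = 3/5
B -> B = 2/5 -> 2/5 = 1
(B -> B) <-> A = 1 <-> 3/5 = 3/5
((A | B) <-> (A -> A)) -> ((B -> B) <-> A) = 3/5 -> 3/5 = 1
A <-> B = 3/5 <-> 2/5 = 4/5
B | A = 2/5 | 3/5 = 3/5
(A <-> B) | (B | A) = 4/5 | 3/5 = 4/5
(((A | B) <-> (A -> A)) -> ((B -> B) <-> A)) <-> ((A <-> B) | (B | A)) = 1 <-> 4/5 = 4/5
~((((A | B) <-> (A -> A)) -> ((B -> B) <-> A)) <-> ((A <-> B) | (B | A))) = ~4/5 = 1/5
~~((((A | B) <-> (A -> A)) -> ((B -> B) <-> A)) <-> ((A <-> B) | (B | A))) = ~1/5 = 4/5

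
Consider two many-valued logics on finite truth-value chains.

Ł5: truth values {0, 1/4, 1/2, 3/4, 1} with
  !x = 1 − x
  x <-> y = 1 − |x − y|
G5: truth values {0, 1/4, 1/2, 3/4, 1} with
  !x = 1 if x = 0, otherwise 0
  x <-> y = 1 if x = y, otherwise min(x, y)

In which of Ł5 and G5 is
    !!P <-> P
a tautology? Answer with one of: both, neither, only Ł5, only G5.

only Ł5

In Ł5: every assignment gives 1 — tautology.
In G5: at P = 1/4 the value is 1/4 — not a tautology.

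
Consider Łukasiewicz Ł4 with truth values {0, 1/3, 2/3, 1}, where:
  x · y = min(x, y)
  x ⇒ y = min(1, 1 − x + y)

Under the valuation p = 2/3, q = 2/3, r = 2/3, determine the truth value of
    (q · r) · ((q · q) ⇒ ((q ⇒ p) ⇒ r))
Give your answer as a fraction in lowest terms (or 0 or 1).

2/3

q · r = 2/3 · 2/3 = 2/3
q · q = 2/3 · 2/3 = 2/3
q ⇒ p = 2/3 ⇒ 2/3 = 1
(q ⇒ p) ⇒ r = 1 ⇒ 2/3 = 2/3
(q · q) ⇒ ((q ⇒ p) ⇒ r) = 2/3 ⇒ 2/3 = 1
(q · r) · ((q · q) ⇒ ((q ⇒ p) ⇒ r)) = 2/3 · 1 = 2/3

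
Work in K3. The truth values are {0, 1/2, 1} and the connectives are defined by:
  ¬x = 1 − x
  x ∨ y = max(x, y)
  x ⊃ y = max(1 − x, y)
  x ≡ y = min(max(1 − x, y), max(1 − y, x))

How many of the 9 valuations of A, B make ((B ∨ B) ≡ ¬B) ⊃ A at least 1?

7

A = 0, B = 0 ↦ 1  ≥
A = 0, B = 1/2 ↦ 1/2  <
A = 0, B = 1 ↦ 1  ≥
A = 1/2, B = 0 ↦ 1  ≥
A = 1/2, B = 1/2 ↦ 1/2  <
A = 1/2, B = 1 ↦ 1  ≥
A = 1, B = 0 ↦ 1  ≥
A = 1, B = 1/2 ↦ 1  ≥
A = 1, B = 1 ↦ 1  ≥
So 7 of the 9 assignments meet the threshold.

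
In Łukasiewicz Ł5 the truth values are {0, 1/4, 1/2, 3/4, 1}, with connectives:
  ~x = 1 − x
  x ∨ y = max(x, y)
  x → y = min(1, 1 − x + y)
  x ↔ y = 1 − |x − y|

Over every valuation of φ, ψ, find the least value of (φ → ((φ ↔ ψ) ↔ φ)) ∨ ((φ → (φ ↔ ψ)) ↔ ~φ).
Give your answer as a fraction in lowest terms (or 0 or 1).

Take φ = 1, ψ = 1/2:
φ ↔ ψ = 1 ↔ 1/2 = 1/2
(φ ↔ ψ) ↔ φ = 1/2 ↔ 1 = 1/2
φ → ((φ ↔ ψ) ↔ φ) = 1 → 1/2 = 1/2
φ ↔ ψ = 1 ↔ 1/2 = 1/2
φ → (φ ↔ ψ) = 1 → 1/2 = 1/2
~φ = ~1 = 0
(φ → (φ ↔ ψ)) ↔ ~φ = 1/2 ↔ 0 = 1/2
(φ → ((φ ↔ ψ) ↔ φ)) ∨ ((φ → (φ ↔ ψ)) ↔ ~φ) = 1/2 ∨ 1/2 = 1/2
No assignment yields a value below 1/2, so this is the minimum.

1/2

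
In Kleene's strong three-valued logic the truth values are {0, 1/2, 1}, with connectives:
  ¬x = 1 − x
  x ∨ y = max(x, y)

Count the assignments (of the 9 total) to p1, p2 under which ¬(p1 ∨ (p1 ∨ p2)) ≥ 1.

1

p1 = 0, p2 = 0 ↦ 1  ≥
p1 = 0, p2 = 1/2 ↦ 1/2  <
p1 = 0, p2 = 1 ↦ 0  <
p1 = 1/2, p2 = 0 ↦ 1/2  <
p1 = 1/2, p2 = 1/2 ↦ 1/2  <
p1 = 1/2, p2 = 1 ↦ 0  <
p1 = 1, p2 = 0 ↦ 0  <
p1 = 1, p2 = 1/2 ↦ 0  <
p1 = 1, p2 = 1 ↦ 0  <
So 1 of the 9 assignments meets the threshold.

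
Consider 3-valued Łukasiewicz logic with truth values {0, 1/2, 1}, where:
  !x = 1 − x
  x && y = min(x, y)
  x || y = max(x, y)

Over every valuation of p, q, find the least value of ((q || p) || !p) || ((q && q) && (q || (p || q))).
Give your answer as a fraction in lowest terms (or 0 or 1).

Take p = 1/2, q = 0:
q || p = 0 || 1/2 = 1/2
!p = !1/2 = 1/2
(q || p) || !p = 1/2 || 1/2 = 1/2
q && q = 0 && 0 = 0
p || q = 1/2 || 0 = 1/2
q || (p || q) = 0 || 1/2 = 1/2
(q && q) && (q || (p || q)) = 0 && 1/2 = 0
((q || p) || !p) || ((q && q) && (q || (p || q))) = 1/2 || 0 = 1/2
No assignment yields a value below 1/2, so this is the minimum.

1/2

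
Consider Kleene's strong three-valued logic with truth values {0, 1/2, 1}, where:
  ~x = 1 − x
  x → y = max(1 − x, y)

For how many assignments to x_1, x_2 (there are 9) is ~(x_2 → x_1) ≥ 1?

x_1 = 0, x_2 = 0 ↦ 0  <
x_1 = 0, x_2 = 1/2 ↦ 1/2  <
x_1 = 0, x_2 = 1 ↦ 1  ≥
x_1 = 1/2, x_2 = 0 ↦ 0  <
x_1 = 1/2, x_2 = 1/2 ↦ 1/2  <
x_1 = 1/2, x_2 = 1 ↦ 1/2  <
x_1 = 1, x_2 = 0 ↦ 0  <
x_1 = 1, x_2 = 1/2 ↦ 0  <
x_1 = 1, x_2 = 1 ↦ 0  <
So 1 of the 9 assignments meets the threshold.

1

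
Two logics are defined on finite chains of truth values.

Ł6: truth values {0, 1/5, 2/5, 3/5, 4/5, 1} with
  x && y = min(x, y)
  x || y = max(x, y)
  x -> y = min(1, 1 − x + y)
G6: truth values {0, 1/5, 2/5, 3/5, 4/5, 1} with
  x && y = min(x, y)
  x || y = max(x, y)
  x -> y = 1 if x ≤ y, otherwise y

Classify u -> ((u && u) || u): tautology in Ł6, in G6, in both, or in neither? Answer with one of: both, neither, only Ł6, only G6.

In Ł6: every assignment gives 1 — tautology.
In G6: every assignment gives 1 — tautology.

both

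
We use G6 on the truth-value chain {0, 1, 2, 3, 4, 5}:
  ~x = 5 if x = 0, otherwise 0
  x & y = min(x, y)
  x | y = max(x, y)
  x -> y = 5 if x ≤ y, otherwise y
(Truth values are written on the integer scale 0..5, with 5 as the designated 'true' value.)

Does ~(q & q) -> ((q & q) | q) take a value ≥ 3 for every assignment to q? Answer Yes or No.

Counterexample: take q = 0.
q & q = 0 & 0 = 0
~(q & q) = ~0 = 5
(q & q) | q = 0 | 0 = 0
~(q & q) -> ((q & q) | q) = 5 -> 0 = 0
This gives 0, which is below 3.

No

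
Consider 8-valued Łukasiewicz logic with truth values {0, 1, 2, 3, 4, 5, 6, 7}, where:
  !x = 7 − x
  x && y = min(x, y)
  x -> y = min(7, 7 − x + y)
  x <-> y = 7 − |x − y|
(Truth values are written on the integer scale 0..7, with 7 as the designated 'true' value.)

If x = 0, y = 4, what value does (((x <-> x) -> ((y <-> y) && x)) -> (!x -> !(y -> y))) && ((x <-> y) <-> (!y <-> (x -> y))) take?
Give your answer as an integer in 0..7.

7

x <-> x = 0 <-> 0 = 7
y <-> y = 4 <-> 4 = 7
(y <-> y) && x = 7 && 0 = 0
(x <-> x) -> ((y <-> y) && x) = 7 -> 0 = 0
!x = !0 = 7
y -> y = 4 -> 4 = 7
!(y -> y) = !7 = 0
!x -> !(y -> y) = 7 -> 0 = 0
((x <-> x) -> ((y <-> y) && x)) -> (!x -> !(y -> y)) = 0 -> 0 = 7
x <-> y = 0 <-> 4 = 3
!y = !4 = 3
x -> y = 0 -> 4 = 7
!y <-> (x -> y) = 3 <-> 7 = 3
(x <-> y) <-> (!y <-> (x -> y)) = 3 <-> 3 = 7
(((x <-> x) -> ((y <-> y) && x)) -> (!x -> !(y -> y))) && ((x <-> y) <-> (!y <-> (x -> y))) = 7 && 7 = 7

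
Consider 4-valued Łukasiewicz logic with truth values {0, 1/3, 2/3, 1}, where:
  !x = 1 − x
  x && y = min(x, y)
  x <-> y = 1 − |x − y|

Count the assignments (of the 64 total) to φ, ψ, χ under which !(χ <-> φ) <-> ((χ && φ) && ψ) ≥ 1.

value 1: 15 assignments (counts)
value 2/3: 27 assignments
value 1/3: 13 assignments
value 0: 9 assignments
So 15 of the 64 assignments meet the threshold.

15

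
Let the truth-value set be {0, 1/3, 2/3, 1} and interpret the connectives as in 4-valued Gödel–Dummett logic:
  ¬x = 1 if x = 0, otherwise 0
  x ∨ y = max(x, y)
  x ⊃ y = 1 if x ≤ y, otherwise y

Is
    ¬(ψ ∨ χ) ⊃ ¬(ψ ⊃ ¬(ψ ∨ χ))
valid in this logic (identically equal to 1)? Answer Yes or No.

No

Counterexample: take ψ = 0, χ = 0.
ψ ∨ χ = 0 ∨ 0 = 0
¬(ψ ∨ χ) = ¬0 = 1
ψ ⊃ ¬(ψ ∨ χ) = 0 ⊃ 1 = 1
¬(ψ ⊃ ¬(ψ ∨ χ)) = ¬1 = 0
¬(ψ ∨ χ) ⊃ ¬(ψ ⊃ ¬(ψ ∨ χ)) = 1 ⊃ 0 = 0
This gives 0 ≠ 1.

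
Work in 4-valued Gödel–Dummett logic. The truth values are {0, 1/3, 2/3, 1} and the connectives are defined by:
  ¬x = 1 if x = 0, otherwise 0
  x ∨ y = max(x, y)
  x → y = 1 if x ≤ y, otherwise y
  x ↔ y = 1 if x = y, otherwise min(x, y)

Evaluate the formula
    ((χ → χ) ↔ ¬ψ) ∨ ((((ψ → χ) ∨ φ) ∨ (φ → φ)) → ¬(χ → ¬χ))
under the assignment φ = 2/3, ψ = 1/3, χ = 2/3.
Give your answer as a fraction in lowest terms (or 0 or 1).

1

χ → χ = 2/3 → 2/3 = 1
¬ψ = ¬1/3 = 0
(χ → χ) ↔ ¬ψ = 1 ↔ 0 = 0
ψ → χ = 1/3 → 2/3 = 1
(ψ → χ) ∨ φ = 1 ∨ 2/3 = 1
φ → φ = 2/3 → 2/3 = 1
((ψ → χ) ∨ φ) ∨ (φ → φ) = 1 ∨ 1 = 1
¬χ = ¬2/3 = 0
χ → ¬χ = 2/3 → 0 = 0
¬(χ → ¬χ) = ¬0 = 1
(((ψ → χ) ∨ φ) ∨ (φ → φ)) → ¬(χ → ¬χ) = 1 → 1 = 1
((χ → χ) ↔ ¬ψ) ∨ ((((ψ → χ) ∨ φ) ∨ (φ → φ)) → ¬(χ → ¬χ)) = 0 ∨ 1 = 1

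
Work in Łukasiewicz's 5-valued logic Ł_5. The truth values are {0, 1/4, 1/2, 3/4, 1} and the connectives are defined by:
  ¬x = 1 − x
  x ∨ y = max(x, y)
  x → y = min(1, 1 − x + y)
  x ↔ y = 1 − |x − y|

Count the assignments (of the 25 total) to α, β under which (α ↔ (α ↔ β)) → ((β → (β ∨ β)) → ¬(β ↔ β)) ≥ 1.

value 1: 2 assignments (counts)
value 3/4: 3 assignments
value 1/2: 6 assignments
value 1/4: 7 assignments
value 0: 7 assignments
So 2 of the 25 assignments meet the threshold.

2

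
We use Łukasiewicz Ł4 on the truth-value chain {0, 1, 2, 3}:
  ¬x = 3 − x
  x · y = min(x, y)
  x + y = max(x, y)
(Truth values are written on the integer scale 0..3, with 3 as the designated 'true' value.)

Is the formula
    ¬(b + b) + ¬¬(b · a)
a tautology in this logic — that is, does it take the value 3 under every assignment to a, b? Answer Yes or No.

Counterexample: take a = 0, b = 1.
b + b = 1 + 1 = 1
¬(b + b) = ¬1 = 2
b · a = 1 · 0 = 0
¬(b · a) = ¬0 = 3
¬¬(b · a) = ¬3 = 0
¬(b + b) + ¬¬(b · a) = 2 + 0 = 2
This gives 2 ≠ 3.

No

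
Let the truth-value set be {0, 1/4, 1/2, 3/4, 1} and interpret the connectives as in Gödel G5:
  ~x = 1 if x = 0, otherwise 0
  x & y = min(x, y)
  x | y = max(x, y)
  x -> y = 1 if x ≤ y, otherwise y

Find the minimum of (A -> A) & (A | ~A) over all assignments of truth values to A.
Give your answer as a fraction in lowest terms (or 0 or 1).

Take A = 1/4:
A -> A = 1/4 -> 1/4 = 1
~A = ~1/4 = 0
A | ~A = 1/4 | 0 = 1/4
(A -> A) & (A | ~A) = 1 & 1/4 = 1/4
No assignment yields a value below 1/4, so this is the minimum.

1/4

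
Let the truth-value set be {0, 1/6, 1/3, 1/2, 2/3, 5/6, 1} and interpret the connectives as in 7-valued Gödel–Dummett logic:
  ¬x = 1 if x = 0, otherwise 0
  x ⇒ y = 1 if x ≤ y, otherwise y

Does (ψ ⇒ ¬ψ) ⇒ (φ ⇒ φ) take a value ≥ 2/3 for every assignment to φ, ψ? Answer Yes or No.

At φ = 5/6, ψ = 2/3, for instance:
¬ψ = ¬2/3 = 0
ψ ⇒ ¬ψ = 2/3 ⇒ 0 = 0
φ ⇒ φ = 5/6 ⇒ 5/6 = 1
(ψ ⇒ ¬ψ) ⇒ (φ ⇒ φ) = 0 ⇒ 1 = 1
and checking the remaining 48 assignments likewise gives ≥ 2/3 in every case.

Yes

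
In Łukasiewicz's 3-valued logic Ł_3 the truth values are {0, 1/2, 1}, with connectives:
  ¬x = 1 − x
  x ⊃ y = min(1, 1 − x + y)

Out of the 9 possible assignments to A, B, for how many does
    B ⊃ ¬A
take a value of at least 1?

A = 0, B = 0 ↦ 1  ≥
A = 0, B = 1/2 ↦ 1  ≥
A = 0, B = 1 ↦ 1  ≥
A = 1/2, B = 0 ↦ 1  ≥
A = 1/2, B = 1/2 ↦ 1  ≥
A = 1/2, B = 1 ↦ 1/2  <
A = 1, B = 0 ↦ 1  ≥
A = 1, B = 1/2 ↦ 1/2  <
A = 1, B = 1 ↦ 0  <
So 6 of the 9 assignments meet the threshold.

6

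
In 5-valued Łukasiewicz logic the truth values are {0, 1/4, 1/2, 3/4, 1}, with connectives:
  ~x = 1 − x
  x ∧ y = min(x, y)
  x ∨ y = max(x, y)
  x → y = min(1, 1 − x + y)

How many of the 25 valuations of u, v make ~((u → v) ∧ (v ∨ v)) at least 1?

5

value 1: 5 assignments (counts)
value 3/4: 5 assignments
value 1/2: 5 assignments
value 1/4: 5 assignments
value 0: 5 assignments
So 5 of the 25 assignments meet the threshold.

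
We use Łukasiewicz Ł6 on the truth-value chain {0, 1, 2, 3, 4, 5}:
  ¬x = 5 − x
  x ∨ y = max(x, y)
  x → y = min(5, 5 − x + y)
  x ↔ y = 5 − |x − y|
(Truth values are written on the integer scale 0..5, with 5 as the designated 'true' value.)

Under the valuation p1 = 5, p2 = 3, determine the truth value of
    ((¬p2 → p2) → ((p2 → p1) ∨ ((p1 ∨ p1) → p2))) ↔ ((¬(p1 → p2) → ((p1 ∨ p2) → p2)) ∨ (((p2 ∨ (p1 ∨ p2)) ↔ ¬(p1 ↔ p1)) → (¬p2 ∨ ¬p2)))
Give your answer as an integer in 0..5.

5

¬p2 = ¬3 = 2
¬p2 → p2 = 2 → 3 = 5
p2 → p1 = 3 → 5 = 5
p1 ∨ p1 = 5 ∨ 5 = 5
(p1 ∨ p1) → p2 = 5 → 3 = 3
(p2 → p1) ∨ ((p1 ∨ p1) → p2) = 5 ∨ 3 = 5
(¬p2 → p2) → ((p2 → p1) ∨ ((p1 ∨ p1) → p2)) = 5 → 5 = 5
p1 → p2 = 5 → 3 = 3
¬(p1 → p2) = ¬3 = 2
p1 ∨ p2 = 5 ∨ 3 = 5
(p1 ∨ p2) → p2 = 5 → 3 = 3
¬(p1 → p2) → ((p1 ∨ p2) → p2) = 2 → 3 = 5
p1 ∨ p2 = 5 ∨ 3 = 5
p2 ∨ (p1 ∨ p2) = 3 ∨ 5 = 5
p1 ↔ p1 = 5 ↔ 5 = 5
¬(p1 ↔ p1) = ¬5 = 0
(p2 ∨ (p1 ∨ p2)) ↔ ¬(p1 ↔ p1) = 5 ↔ 0 = 0
¬p2 = ¬3 = 2
¬p2 = ¬3 = 2
¬p2 ∨ ¬p2 = 2 ∨ 2 = 2
((p2 ∨ (p1 ∨ p2)) ↔ ¬(p1 ↔ p1)) → (¬p2 ∨ ¬p2) = 0 → 2 = 5
(¬(p1 → p2) → ((p1 ∨ p2) → p2)) ∨ (((p2 ∨ (p1 ∨ p2)) ↔ ¬(p1 ↔ p1)) → (¬p2 ∨ ¬p2)) = 5 ∨ 5 = 5
((¬p2 → p2) → ((p2 → p1) ∨ ((p1 ∨ p1) → p2))) ↔ ((¬(p1 → p2) → ((p1 ∨ p2) → p2)) ∨ (((p2 ∨ (p1 ∨ p2)) ↔ ¬(p1 ↔ p1)) → (¬p2 ∨ ¬p2))) = 5 ↔ 5 = 5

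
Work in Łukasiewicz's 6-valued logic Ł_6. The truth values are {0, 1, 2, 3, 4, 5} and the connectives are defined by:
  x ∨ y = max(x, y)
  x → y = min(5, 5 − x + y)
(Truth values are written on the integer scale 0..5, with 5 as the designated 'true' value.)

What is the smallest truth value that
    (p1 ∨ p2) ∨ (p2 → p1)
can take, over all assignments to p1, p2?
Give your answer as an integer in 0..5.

3

Take p1 = 0, p2 = 2:
p1 ∨ p2 = 0 ∨ 2 = 2
p2 → p1 = 2 → 0 = 3
(p1 ∨ p2) ∨ (p2 → p1) = 2 ∨ 3 = 3
No assignment yields a value below 3, so this is the minimum.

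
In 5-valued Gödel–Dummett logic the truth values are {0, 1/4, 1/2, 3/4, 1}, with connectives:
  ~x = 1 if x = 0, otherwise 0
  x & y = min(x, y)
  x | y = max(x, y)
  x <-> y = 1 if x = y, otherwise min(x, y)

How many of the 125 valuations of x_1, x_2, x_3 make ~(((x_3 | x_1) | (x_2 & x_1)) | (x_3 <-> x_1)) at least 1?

value 0: 125 assignments
So 0 of the 125 assignments meet the threshold.

0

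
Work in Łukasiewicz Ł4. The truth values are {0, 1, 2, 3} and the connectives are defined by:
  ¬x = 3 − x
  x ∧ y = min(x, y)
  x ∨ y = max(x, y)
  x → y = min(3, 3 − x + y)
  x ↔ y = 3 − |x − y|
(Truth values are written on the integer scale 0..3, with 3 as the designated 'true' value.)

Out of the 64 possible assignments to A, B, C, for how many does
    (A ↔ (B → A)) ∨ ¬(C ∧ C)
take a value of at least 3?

value 3: 37 assignments (counts)
value 2: 19 assignments
value 1: 7 assignments
value 0: 1 assignment
So 37 of the 64 assignments meet the threshold.

37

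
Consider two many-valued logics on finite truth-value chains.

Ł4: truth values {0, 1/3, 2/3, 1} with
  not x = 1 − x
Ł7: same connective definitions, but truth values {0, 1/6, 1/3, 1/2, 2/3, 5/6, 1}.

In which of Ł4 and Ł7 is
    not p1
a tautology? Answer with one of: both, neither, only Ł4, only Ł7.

neither

In Ł4: at p1 = 1/3 the value is 2/3 — not a tautology.
In Ł7: at p1 = 1/6 the value is 5/6 — not a tautology.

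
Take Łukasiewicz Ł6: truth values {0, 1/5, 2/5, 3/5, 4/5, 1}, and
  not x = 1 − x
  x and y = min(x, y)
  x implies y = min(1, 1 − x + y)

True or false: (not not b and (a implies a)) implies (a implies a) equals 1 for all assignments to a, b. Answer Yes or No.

At a = 1/5, b = 2/5, for instance:
not b = not 2/5 = 3/5
not not b = not 3/5 = 2/5
a implies a = 1/5 implies 1/5 = 1
not not b and (a implies a) = 2/5 and 1 = 2/5
(not not b and (a implies a)) implies (a implies a) = 2/5 implies 1 = 1
and checking the remaining 35 assignments likewise gives ≥ 1 in every case.

Yes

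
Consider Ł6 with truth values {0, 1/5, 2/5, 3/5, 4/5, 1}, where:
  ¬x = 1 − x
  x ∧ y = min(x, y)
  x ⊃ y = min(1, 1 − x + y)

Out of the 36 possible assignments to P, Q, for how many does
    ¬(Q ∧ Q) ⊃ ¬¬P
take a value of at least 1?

value 1: 21 assignments (counts)
value 4/5: 5 assignments
value 3/5: 4 assignments
value 2/5: 3 assignments
value 1/5: 2 assignments
value 0: 1 assignment
So 21 of the 36 assignments meet the threshold.

21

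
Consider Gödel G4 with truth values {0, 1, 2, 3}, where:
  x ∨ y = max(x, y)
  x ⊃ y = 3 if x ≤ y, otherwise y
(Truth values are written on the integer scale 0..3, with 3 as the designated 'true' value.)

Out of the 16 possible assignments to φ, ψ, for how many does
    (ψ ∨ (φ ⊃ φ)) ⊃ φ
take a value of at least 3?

φ = 0, ψ = 0 ↦ 0  <
φ = 0, ψ = 1 ↦ 0  <
φ = 0, ψ = 2 ↦ 0  <
φ = 0, ψ = 3 ↦ 0  <
φ = 1, ψ = 0 ↦ 1  <
φ = 1, ψ = 1 ↦ 1  <
φ = 1, ψ = 2 ↦ 1  <
φ = 1, ψ = 3 ↦ 1  <
φ = 2, ψ = 0 ↦ 2  <
φ = 2, ψ = 1 ↦ 2  <
φ = 2, ψ = 2 ↦ 2  <
φ = 2, ψ = 3 ↦ 2  <
φ = 3, ψ = 0 ↦ 3  ≥
φ = 3, ψ = 1 ↦ 3  ≥
φ = 3, ψ = 2 ↦ 3  ≥
φ = 3, ψ = 3 ↦ 3  ≥
So 4 of the 16 assignments meet the threshold.

4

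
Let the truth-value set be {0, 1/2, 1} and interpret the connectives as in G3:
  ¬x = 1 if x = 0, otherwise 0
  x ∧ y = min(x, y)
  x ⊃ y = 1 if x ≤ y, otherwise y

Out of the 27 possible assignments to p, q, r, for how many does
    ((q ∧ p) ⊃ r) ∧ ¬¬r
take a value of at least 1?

value 1: 17 assignments (counts)
value 1/2: 1 assignment
value 0: 9 assignments
So 17 of the 27 assignments meet the threshold.

17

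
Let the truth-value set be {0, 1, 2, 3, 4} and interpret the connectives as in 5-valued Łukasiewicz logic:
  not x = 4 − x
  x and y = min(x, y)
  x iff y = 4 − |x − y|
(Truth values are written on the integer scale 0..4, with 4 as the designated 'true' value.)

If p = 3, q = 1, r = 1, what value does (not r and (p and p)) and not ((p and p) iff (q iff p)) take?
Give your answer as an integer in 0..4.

not r = not 1 = 3
p and p = 3 and 3 = 3
not r and (p and p) = 3 and 3 = 3
p and p = 3 and 3 = 3
q iff p = 1 iff 3 = 2
(p and p) iff (q iff p) = 3 iff 2 = 3
not ((p and p) iff (q iff p)) = not 3 = 1
(not r and (p and p)) and not ((p and p) iff (q iff p)) = 3 and 1 = 1

1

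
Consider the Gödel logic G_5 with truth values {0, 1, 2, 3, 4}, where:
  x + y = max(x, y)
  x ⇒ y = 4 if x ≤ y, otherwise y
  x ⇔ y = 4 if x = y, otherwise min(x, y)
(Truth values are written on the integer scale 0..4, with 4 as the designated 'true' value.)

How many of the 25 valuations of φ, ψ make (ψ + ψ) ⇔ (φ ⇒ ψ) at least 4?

value 4: 15 assignments (counts)
value 3: 4 assignments
value 2: 3 assignments
value 1: 2 assignments
value 0: 1 assignment
So 15 of the 25 assignments meet the threshold.

15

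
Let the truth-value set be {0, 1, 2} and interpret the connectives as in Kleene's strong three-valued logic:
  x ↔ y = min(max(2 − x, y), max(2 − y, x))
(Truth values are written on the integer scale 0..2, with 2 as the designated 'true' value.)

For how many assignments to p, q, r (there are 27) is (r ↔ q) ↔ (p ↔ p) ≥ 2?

4

value 2: 4 assignments (counts)
value 1: 19 assignments
value 0: 4 assignments
So 4 of the 27 assignments meet the threshold.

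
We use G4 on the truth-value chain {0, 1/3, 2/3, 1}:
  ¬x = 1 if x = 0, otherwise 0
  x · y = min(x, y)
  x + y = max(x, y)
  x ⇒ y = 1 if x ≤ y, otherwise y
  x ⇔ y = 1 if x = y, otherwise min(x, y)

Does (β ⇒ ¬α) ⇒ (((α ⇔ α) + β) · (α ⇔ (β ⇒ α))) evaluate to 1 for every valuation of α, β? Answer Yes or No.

No

Counterexample: take α = 0, β = 0.
¬α = ¬0 = 1
β ⇒ ¬α = 0 ⇒ 1 = 1
α ⇔ α = 0 ⇔ 0 = 1
(α ⇔ α) + β = 1 + 0 = 1
β ⇒ α = 0 ⇒ 0 = 1
α ⇔ (β ⇒ α) = 0 ⇔ 1 = 0
((α ⇔ α) + β) · (α ⇔ (β ⇒ α)) = 1 · 0 = 0
(β ⇒ ¬α) ⇒ (((α ⇔ α) + β) · (α ⇔ (β ⇒ α))) = 1 ⇒ 0 = 0
This gives 0 ≠ 1.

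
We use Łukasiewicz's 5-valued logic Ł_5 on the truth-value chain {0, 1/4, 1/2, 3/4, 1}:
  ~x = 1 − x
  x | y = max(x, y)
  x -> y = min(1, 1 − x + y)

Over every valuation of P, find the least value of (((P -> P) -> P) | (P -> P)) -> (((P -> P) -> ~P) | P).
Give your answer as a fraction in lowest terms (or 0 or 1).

1/2

Take P = 1/2:
P -> P = 1/2 -> 1/2 = 1
(P -> P) -> P = 1 -> 1/2 = 1/2
P -> P = 1/2 -> 1/2 = 1
((P -> P) -> P) | (P -> P) = 1/2 | 1 = 1
P -> P = 1/2 -> 1/2 = 1
~P = ~1/2 = 1/2
(P -> P) -> ~P = 1 -> 1/2 = 1/2
((P -> P) -> ~P) | P = 1/2 | 1/2 = 1/2
(((P -> P) -> P) | (P -> P)) -> (((P -> P) -> ~P) | P) = 1 -> 1/2 = 1/2
No assignment yields a value below 1/2, so this is the minimum.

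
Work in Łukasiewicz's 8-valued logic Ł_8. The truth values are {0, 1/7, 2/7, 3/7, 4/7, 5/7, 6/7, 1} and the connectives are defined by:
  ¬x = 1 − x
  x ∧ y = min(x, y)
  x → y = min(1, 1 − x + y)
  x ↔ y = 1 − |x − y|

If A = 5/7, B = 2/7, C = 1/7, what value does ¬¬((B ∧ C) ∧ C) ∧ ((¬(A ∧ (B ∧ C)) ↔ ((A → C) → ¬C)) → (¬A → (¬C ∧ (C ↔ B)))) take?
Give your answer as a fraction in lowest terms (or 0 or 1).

1/7

B ∧ C = 2/7 ∧ 1/7 = 1/7
(B ∧ C) ∧ C = 1/7 ∧ 1/7 = 1/7
¬((B ∧ C) ∧ C) = ¬1/7 = 6/7
¬¬((B ∧ C) ∧ C) = ¬6/7 = 1/7
B ∧ C = 2/7 ∧ 1/7 = 1/7
A ∧ (B ∧ C) = 5/7 ∧ 1/7 = 1/7
¬(A ∧ (B ∧ C)) = ¬1/7 = 6/7
A → C = 5/7 → 1/7 = 3/7
¬C = ¬1/7 = 6/7
(A → C) → ¬C = 3/7 → 6/7 = 1
¬(A ∧ (B ∧ C)) ↔ ((A → C) → ¬C) = 6/7 ↔ 1 = 6/7
¬A = ¬5/7 = 2/7
¬C = ¬1/7 = 6/7
C ↔ B = 1/7 ↔ 2/7 = 6/7
¬C ∧ (C ↔ B) = 6/7 ∧ 6/7 = 6/7
¬A → (¬C ∧ (C ↔ B)) = 2/7 → 6/7 = 1
(¬(A ∧ (B ∧ C)) ↔ ((A → C) → ¬C)) → (¬A → (¬C ∧ (C ↔ B))) = 6/7 → 1 = 1
¬¬((B ∧ C) ∧ C) ∧ ((¬(A ∧ (B ∧ C)) ↔ ((A → C) → ¬C)) → (¬A → (¬C ∧ (C ↔ B)))) = 1/7 ∧ 1 = 1/7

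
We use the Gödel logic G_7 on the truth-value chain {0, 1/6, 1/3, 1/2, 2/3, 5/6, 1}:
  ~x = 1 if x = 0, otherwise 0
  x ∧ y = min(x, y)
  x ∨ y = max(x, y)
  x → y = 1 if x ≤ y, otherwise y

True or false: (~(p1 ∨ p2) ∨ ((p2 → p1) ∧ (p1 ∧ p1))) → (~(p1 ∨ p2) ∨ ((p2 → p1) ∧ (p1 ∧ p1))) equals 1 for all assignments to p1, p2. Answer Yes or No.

At p1 = 0, p2 = 5/6, for instance:
p1 ∨ p2 = 0 ∨ 5/6 = 5/6
~(p1 ∨ p2) = ~5/6 = 0
p2 → p1 = 5/6 → 0 = 0
p1 ∧ p1 = 0 ∧ 0 = 0
(p2 → p1) ∧ (p1 ∧ p1) = 0 ∧ 0 = 0
~(p1 ∨ p2) ∨ ((p2 → p1) ∧ (p1 ∧ p1)) = 0 ∨ 0 = 0
(~(p1 ∨ p2) ∨ ((p2 → p1) ∧ (p1 ∧ p1))) → (~(p1 ∨ p2) ∨ ((p2 → p1) ∧ (p1 ∧ p1))) = 0 → 0 = 1
and checking the remaining 48 assignments likewise gives ≥ 1 in every case.

Yes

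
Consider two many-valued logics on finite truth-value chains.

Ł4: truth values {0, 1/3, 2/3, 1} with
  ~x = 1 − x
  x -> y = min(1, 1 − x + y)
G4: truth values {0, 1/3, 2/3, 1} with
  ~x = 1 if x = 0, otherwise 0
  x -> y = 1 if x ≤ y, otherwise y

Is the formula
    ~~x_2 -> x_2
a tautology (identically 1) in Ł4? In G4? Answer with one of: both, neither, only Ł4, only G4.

only Ł4

In Ł4: every assignment gives 1 — tautology.
In G4: at x_2 = 1/3 the value is 1/3 — not a tautology.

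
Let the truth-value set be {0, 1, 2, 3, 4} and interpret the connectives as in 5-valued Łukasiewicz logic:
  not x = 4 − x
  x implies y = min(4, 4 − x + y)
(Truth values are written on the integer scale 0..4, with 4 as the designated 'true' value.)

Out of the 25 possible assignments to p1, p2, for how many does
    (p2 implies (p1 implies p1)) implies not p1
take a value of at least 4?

5

value 4: 5 assignments (counts)
value 3: 5 assignments
value 2: 5 assignments
value 1: 5 assignments
value 0: 5 assignments
So 5 of the 25 assignments meet the threshold.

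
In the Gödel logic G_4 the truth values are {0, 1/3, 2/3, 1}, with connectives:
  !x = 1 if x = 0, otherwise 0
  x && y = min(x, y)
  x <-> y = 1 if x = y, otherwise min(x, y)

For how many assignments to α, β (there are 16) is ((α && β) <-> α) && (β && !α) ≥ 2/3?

2

α = 0, β = 0 ↦ 0  <
α = 0, β = 1/3 ↦ 1/3  <
α = 0, β = 2/3 ↦ 2/3  ≥
α = 0, β = 1 ↦ 1  ≥
α = 1/3, β = 0 ↦ 0  <
α = 1/3, β = 1/3 ↦ 0  <
α = 1/3, β = 2/3 ↦ 0  <
α = 1/3, β = 1 ↦ 0  <
α = 2/3, β = 0 ↦ 0  <
α = 2/3, β = 1/3 ↦ 0  <
α = 2/3, β = 2/3 ↦ 0  <
α = 2/3, β = 1 ↦ 0  <
α = 1, β = 0 ↦ 0  <
α = 1, β = 1/3 ↦ 0  <
α = 1, β = 2/3 ↦ 0  <
α = 1, β = 1 ↦ 0  <
So 2 of the 16 assignments meet the threshold.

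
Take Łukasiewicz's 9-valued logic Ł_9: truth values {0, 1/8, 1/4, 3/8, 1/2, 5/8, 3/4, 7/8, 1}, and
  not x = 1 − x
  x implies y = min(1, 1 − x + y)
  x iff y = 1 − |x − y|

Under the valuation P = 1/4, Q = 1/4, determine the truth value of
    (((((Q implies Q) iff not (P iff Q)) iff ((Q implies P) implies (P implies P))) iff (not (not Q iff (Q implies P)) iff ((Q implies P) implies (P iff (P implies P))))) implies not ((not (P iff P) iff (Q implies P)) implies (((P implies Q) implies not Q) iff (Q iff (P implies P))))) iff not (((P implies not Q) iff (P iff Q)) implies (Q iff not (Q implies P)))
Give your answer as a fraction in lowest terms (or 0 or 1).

1/4

Q implies Q = 1/4 implies 1/4 = 1
P iff Q = 1/4 iff 1/4 = 1
not (P iff Q) = not 1 = 0
(Q implies Q) iff not (P iff Q) = 1 iff 0 = 0
Q implies P = 1/4 implies 1/4 = 1
P implies P = 1/4 implies 1/4 = 1
(Q implies P) implies (P implies P) = 1 implies 1 = 1
((Q implies Q) iff not (P iff Q)) iff ((Q implies P) implies (P implies P)) = 0 iff 1 = 0
not Q = not 1/4 = 3/4
Q implies P = 1/4 implies 1/4 = 1
not Q iff (Q implies P) = 3/4 iff 1 = 3/4
not (not Q iff (Q implies P)) = not 3/4 = 1/4
Q implies P = 1/4 implies 1/4 = 1
P implies P = 1/4 implies 1/4 = 1
P iff (P implies P) = 1/4 iff 1 = 1/4
(Q implies P) implies (P iff (P implies P)) = 1 implies 1/4 = 1/4
not (not Q iff (Q implies P)) iff ((Q implies P) implies (P iff (P implies P))) = 1/4 iff 1/4 = 1
(((Q implies Q) iff not (P iff Q)) iff ((Q implies P) implies (P implies P))) iff (not (not Q iff (Q implies P)) iff ((Q implies P) implies (P iff (P implies P)))) = 0 iff 1 = 0
P iff P = 1/4 iff 1/4 = 1
not (P iff P) = not 1 = 0
Q implies P = 1/4 implies 1/4 = 1
not (P iff P) iff (Q implies P) = 0 iff 1 = 0
P implies Q = 1/4 implies 1/4 = 1
not Q = not 1/4 = 3/4
(P implies Q) implies not Q = 1 implies 3/4 = 3/4
P implies P = 1/4 implies 1/4 = 1
Q iff (P implies P) = 1/4 iff 1 = 1/4
((P implies Q) implies not Q) iff (Q iff (P implies P)) = 3/4 iff 1/4 = 1/2
(not (P iff P) iff (Q implies P)) implies (((P implies Q) implies not Q) iff (Q iff (P implies P))) = 0 implies 1/2 = 1
not ((not (P iff P) iff (Q implies P)) implies (((P implies Q) implies not Q) iff (Q iff (P implies P)))) = not 1 = 0
((((Q implies Q) iff not (P iff Q)) iff ((Q implies P) implies (P implies P))) iff (not (not Q iff (Q implies P)) iff ((Q implies P) implies (P iff (P implies P))))) implies not ((not (P iff P) iff (Q implies P)) implies (((P implies Q) implies not Q) iff (Q iff (P implies P)))) = 0 implies 0 = 1
not Q = not 1/4 = 3/4
P implies not Q = 1/4 implies 3/4 = 1
P iff Q = 1/4 iff 1/4 = 1
(P implies not Q) iff (P iff Q) = 1 iff 1 = 1
Q implies P = 1/4 implies 1/4 = 1
not (Q implies P) = not 1 = 0
Q iff not (Q implies P) = 1/4 iff 0 = 3/4
((P implies not Q) iff (P iff Q)) implies (Q iff not (Q implies P)) = 1 implies 3/4 = 3/4
not (((P implies not Q) iff (P iff Q)) implies (Q iff not (Q implies P))) = not 3/4 = 1/4
(((((Q implies Q) iff not (P iff Q)) iff ((Q implies P) implies (P implies P))) iff (not (not Q iff (Q implies P)) iff ((Q implies P) implies (P iff (P implies P))))) implies not ((not (P iff P) iff (Q implies P)) implies (((P implies Q) implies not Q) iff (Q iff (P implies P))))) iff not (((P implies not Q) iff (P iff Q)) implies (Q iff not (Q implies P))) = 1 iff 1/4 = 1/4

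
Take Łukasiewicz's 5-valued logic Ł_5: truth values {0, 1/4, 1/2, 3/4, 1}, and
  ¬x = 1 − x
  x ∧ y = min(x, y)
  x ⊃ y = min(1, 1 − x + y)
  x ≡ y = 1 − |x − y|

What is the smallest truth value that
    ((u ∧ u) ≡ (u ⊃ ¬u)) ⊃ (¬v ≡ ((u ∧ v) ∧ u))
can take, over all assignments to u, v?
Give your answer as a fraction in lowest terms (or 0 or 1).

1/4

Take u = 3/4, v = 0:
u ∧ u = 3/4 ∧ 3/4 = 3/4
¬u = ¬3/4 = 1/4
u ⊃ ¬u = 3/4 ⊃ 1/4 = 1/2
(u ∧ u) ≡ (u ⊃ ¬u) = 3/4 ≡ 1/2 = 3/4
¬v = ¬0 = 1
u ∧ v = 3/4 ∧ 0 = 0
(u ∧ v) ∧ u = 0 ∧ 3/4 = 0
¬v ≡ ((u ∧ v) ∧ u) = 1 ≡ 0 = 0
((u ∧ u) ≡ (u ⊃ ¬u)) ⊃ (¬v ≡ ((u ∧ v) ∧ u)) = 3/4 ⊃ 0 = 1/4
No assignment yields a value below 1/4, so this is the minimum.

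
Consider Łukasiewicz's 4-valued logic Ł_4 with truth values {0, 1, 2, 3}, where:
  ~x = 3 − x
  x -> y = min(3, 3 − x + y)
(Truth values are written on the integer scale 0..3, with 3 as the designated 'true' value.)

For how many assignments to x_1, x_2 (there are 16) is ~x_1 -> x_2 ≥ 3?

x_1 = 0, x_2 = 0 ↦ 0  <
x_1 = 0, x_2 = 1 ↦ 1  <
x_1 = 0, x_2 = 2 ↦ 2  <
x_1 = 0, x_2 = 3 ↦ 3  ≥
x_1 = 1, x_2 = 0 ↦ 1  <
x_1 = 1, x_2 = 1 ↦ 2  <
x_1 = 1, x_2 = 2 ↦ 3  ≥
x_1 = 1, x_2 = 3 ↦ 3  ≥
x_1 = 2, x_2 = 0 ↦ 2  <
x_1 = 2, x_2 = 1 ↦ 3  ≥
x_1 = 2, x_2 = 2 ↦ 3  ≥
x_1 = 2, x_2 = 3 ↦ 3  ≥
x_1 = 3, x_2 = 0 ↦ 3  ≥
x_1 = 3, x_2 = 1 ↦ 3  ≥
x_1 = 3, x_2 = 2 ↦ 3  ≥
x_1 = 3, x_2 = 3 ↦ 3  ≥
So 10 of the 16 assignments meet the threshold.

10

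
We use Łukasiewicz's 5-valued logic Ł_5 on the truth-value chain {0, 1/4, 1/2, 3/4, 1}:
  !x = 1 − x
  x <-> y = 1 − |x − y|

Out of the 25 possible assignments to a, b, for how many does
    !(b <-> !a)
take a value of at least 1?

value 1: 2 assignments (counts)
value 3/4: 4 assignments
value 1/2: 6 assignments
value 1/4: 8 assignments
value 0: 5 assignments
So 2 of the 25 assignments meet the threshold.

2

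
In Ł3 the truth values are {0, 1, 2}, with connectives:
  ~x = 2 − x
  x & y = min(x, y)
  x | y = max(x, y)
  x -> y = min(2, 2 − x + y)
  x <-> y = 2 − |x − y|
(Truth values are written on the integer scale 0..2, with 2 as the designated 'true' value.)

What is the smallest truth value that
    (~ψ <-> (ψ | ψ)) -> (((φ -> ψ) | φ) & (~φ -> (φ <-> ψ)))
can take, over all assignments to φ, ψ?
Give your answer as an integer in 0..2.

Take φ = 0, ψ = 1:
~ψ = ~1 = 1
ψ | ψ = 1 | 1 = 1
~ψ <-> (ψ | ψ) = 1 <-> 1 = 2
φ -> ψ = 0 -> 1 = 2
(φ -> ψ) | φ = 2 | 0 = 2
~φ = ~0 = 2
φ <-> ψ = 0 <-> 1 = 1
~φ -> (φ <-> ψ) = 2 -> 1 = 1
((φ -> ψ) | φ) & (~φ -> (φ <-> ψ)) = 2 & 1 = 1
(~ψ <-> (ψ | ψ)) -> (((φ -> ψ) | φ) & (~φ -> (φ <-> ψ))) = 2 -> 1 = 1
No assignment yields a value below 1, so this is the minimum.

1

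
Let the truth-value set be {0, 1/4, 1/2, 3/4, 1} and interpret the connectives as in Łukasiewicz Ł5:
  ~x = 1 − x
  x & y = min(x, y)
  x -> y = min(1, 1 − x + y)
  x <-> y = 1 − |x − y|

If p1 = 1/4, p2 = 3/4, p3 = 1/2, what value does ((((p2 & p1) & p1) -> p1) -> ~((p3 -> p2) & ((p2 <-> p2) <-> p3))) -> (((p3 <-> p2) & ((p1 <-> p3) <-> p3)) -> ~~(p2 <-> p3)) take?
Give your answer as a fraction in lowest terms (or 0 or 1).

p2 & p1 = 3/4 & 1/4 = 1/4
(p2 & p1) & p1 = 1/4 & 1/4 = 1/4
((p2 & p1) & p1) -> p1 = 1/4 -> 1/4 = 1
p3 -> p2 = 1/2 -> 3/4 = 1
p2 <-> p2 = 3/4 <-> 3/4 = 1
(p2 <-> p2) <-> p3 = 1 <-> 1/2 = 1/2
(p3 -> p2) & ((p2 <-> p2) <-> p3) = 1 & 1/2 = 1/2
~((p3 -> p2) & ((p2 <-> p2) <-> p3)) = ~1/2 = 1/2
(((p2 & p1) & p1) -> p1) -> ~((p3 -> p2) & ((p2 <-> p2) <-> p3)) = 1 -> 1/2 = 1/2
p3 <-> p2 = 1/2 <-> 3/4 = 3/4
p1 <-> p3 = 1/4 <-> 1/2 = 3/4
(p1 <-> p3) <-> p3 = 3/4 <-> 1/2 = 3/4
(p3 <-> p2) & ((p1 <-> p3) <-> p3) = 3/4 & 3/4 = 3/4
p2 <-> p3 = 3/4 <-> 1/2 = 3/4
~(p2 <-> p3) = ~3/4 = 1/4
~~(p2 <-> p3) = ~1/4 = 3/4
((p3 <-> p2) & ((p1 <-> p3) <-> p3)) -> ~~(p2 <-> p3) = 3/4 -> 3/4 = 1
((((p2 & p1) & p1) -> p1) -> ~((p3 -> p2) & ((p2 <-> p2) <-> p3))) -> (((p3 <-> p2) & ((p1 <-> p3) <-> p3)) -> ~~(p2 <-> p3)) = 1/2 -> 1 = 1

1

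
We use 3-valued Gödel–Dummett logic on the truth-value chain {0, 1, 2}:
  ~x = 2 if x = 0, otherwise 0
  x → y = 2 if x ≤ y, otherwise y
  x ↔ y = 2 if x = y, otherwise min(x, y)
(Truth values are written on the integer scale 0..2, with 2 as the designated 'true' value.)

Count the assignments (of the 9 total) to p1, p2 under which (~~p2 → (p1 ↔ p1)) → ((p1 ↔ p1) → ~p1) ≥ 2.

p1 = 0, p2 = 0 ↦ 2  ≥
p1 = 0, p2 = 1 ↦ 2  ≥
p1 = 0, p2 = 2 ↦ 2  ≥
p1 = 1, p2 = 0 ↦ 0  <
p1 = 1, p2 = 1 ↦ 0  <
p1 = 1, p2 = 2 ↦ 0  <
p1 = 2, p2 = 0 ↦ 0  <
p1 = 2, p2 = 1 ↦ 0  <
p1 = 2, p2 = 2 ↦ 0  <
So 3 of the 9 assignments meet the threshold.

3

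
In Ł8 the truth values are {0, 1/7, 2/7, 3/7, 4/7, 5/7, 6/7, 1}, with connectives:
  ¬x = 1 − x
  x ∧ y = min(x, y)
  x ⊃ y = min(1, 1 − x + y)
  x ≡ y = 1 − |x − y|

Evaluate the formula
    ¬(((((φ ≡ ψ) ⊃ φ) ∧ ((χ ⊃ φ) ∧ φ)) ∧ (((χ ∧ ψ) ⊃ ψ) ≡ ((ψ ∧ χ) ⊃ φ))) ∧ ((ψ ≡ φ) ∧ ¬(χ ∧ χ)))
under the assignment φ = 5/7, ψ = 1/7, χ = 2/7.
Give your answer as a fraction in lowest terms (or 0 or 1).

φ ≡ ψ = 5/7 ≡ 1/7 = 3/7
(φ ≡ ψ) ⊃ φ = 3/7 ⊃ 5/7 = 1
χ ⊃ φ = 2/7 ⊃ 5/7 = 1
(χ ⊃ φ) ∧ φ = 1 ∧ 5/7 = 5/7
((φ ≡ ψ) ⊃ φ) ∧ ((χ ⊃ φ) ∧ φ) = 1 ∧ 5/7 = 5/7
χ ∧ ψ = 2/7 ∧ 1/7 = 1/7
(χ ∧ ψ) ⊃ ψ = 1/7 ⊃ 1/7 = 1
ψ ∧ χ = 1/7 ∧ 2/7 = 1/7
(ψ ∧ χ) ⊃ φ = 1/7 ⊃ 5/7 = 1
((χ ∧ ψ) ⊃ ψ) ≡ ((ψ ∧ χ) ⊃ φ) = 1 ≡ 1 = 1
(((φ ≡ ψ) ⊃ φ) ∧ ((χ ⊃ φ) ∧ φ)) ∧ (((χ ∧ ψ) ⊃ ψ) ≡ ((ψ ∧ χ) ⊃ φ)) = 5/7 ∧ 1 = 5/7
ψ ≡ φ = 1/7 ≡ 5/7 = 3/7
χ ∧ χ = 2/7 ∧ 2/7 = 2/7
¬(χ ∧ χ) = ¬2/7 = 5/7
(ψ ≡ φ) ∧ ¬(χ ∧ χ) = 3/7 ∧ 5/7 = 3/7
((((φ ≡ ψ) ⊃ φ) ∧ ((χ ⊃ φ) ∧ φ)) ∧ (((χ ∧ ψ) ⊃ ψ) ≡ ((ψ ∧ χ) ⊃ φ))) ∧ ((ψ ≡ φ) ∧ ¬(χ ∧ χ)) = 5/7 ∧ 3/7 = 3/7
¬(((((φ ≡ ψ) ⊃ φ) ∧ ((χ ⊃ φ) ∧ φ)) ∧ (((χ ∧ ψ) ⊃ ψ) ≡ ((ψ ∧ χ) ⊃ φ))) ∧ ((ψ ≡ φ) ∧ ¬(χ ∧ χ))) = ¬3/7 = 4/7

4/7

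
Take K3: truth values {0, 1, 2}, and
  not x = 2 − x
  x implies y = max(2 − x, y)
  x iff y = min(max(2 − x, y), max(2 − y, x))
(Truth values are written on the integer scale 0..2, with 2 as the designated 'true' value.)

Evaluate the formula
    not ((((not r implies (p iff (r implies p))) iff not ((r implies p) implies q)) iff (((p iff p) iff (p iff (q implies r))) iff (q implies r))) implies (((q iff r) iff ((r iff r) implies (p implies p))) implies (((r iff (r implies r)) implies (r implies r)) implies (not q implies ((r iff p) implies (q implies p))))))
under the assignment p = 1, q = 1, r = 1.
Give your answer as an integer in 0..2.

1

not r = not 1 = 1
r implies p = 1 implies 1 = 1
p iff (r implies p) = 1 iff 1 = 1
not r implies (p iff (r implies p)) = 1 implies 1 = 1
r implies p = 1 implies 1 = 1
(r implies p) implies q = 1 implies 1 = 1
not ((r implies p) implies q) = not 1 = 1
(not r implies (p iff (r implies p))) iff not ((r implies p) implies q) = 1 iff 1 = 1
p iff p = 1 iff 1 = 1
q implies r = 1 implies 1 = 1
p iff (q implies r) = 1 iff 1 = 1
(p iff p) iff (p iff (q implies r)) = 1 iff 1 = 1
q implies r = 1 implies 1 = 1
((p iff p) iff (p iff (q implies r))) iff (q implies r) = 1 iff 1 = 1
((not r implies (p iff (r implies p))) iff not ((r implies p) implies q)) iff (((p iff p) iff (p iff (q implies r))) iff (q implies r)) = 1 iff 1 = 1
q iff r = 1 iff 1 = 1
r iff r = 1 iff 1 = 1
p implies p = 1 implies 1 = 1
(r iff r) implies (p implies p) = 1 implies 1 = 1
(q iff r) iff ((r iff r) implies (p implies p)) = 1 iff 1 = 1
r implies r = 1 implies 1 = 1
r iff (r implies r) = 1 iff 1 = 1
r implies r = 1 implies 1 = 1
(r iff (r implies r)) implies (r implies r) = 1 implies 1 = 1
not q = not 1 = 1
r iff p = 1 iff 1 = 1
q implies p = 1 implies 1 = 1
(r iff p) implies (q implies p) = 1 implies 1 = 1
not q implies ((r iff p) implies (q implies p)) = 1 implies 1 = 1
((r iff (r implies r)) implies (r implies r)) implies (not q implies ((r iff p) implies (q implies p))) = 1 implies 1 = 1
((q iff r) iff ((r iff r) implies (p implies p))) implies (((r iff (r implies r)) implies (r implies r)) implies (not q implies ((r iff p) implies (q implies p)))) = 1 implies 1 = 1
(((not r implies (p iff (r implies p))) iff not ((r implies p) implies q)) iff (((p iff p) iff (p iff (q implies r))) iff (q implies r))) implies (((q iff r) iff ((r iff r) implies (p implies p))) implies (((r iff (r implies r)) implies (r implies r)) implies (not q implies ((r iff p) implies (q implies p))))) = 1 implies 1 = 1
not ((((not r implies (p iff (r implies p))) iff not ((r implies p) implies q)) iff (((p iff p) iff (p iff (q implies r))) iff (q implies r))) implies (((q iff r) iff ((r iff r) implies (p implies p))) implies (((r iff (r implies r)) implies (r implies r)) implies (not q implies ((r iff p) implies (q implies p)))))) = not 1 = 1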